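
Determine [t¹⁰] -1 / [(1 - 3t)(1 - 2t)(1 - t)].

Partial fractions give a closed form: a_n = (-9/2)·3^n + (4)·2^n + (-1/2)·1^n.
At n = 10: a_10 = -261625.

-261625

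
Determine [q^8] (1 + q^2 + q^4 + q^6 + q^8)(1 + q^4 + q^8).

3

(1 + q^2 + q^4 + q^6 + q^8) has coefficients 1,0,1,0,1,0,1,0,1 for degrees 0…8.
(1 + q^4 + q^8) has coefficients 1,0,0,0,1,0,0,0,1 for degrees 0…8.
[q^8] = 1·1 + 1·0 + 1·1 + 1·0 + 1·1 = 3.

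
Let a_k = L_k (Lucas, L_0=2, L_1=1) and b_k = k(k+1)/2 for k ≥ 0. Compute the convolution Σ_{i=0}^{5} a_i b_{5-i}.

77

This is [x^5] in the product of the two ordinary generating functions.
Σ = 2·15 + 1·10 + 3·6 + 4·3 + 7·1 + 11·0 = 77.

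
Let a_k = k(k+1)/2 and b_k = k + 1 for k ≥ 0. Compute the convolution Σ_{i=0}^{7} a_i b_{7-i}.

210

Write out a_i and b_{7-i} for i = 0,…,7 and sum the products.
Σ = 0·8 + 1·7 + 3·6 + 6·5 + 10·4 + 15·3 + 21·2 + 28·1 = 210.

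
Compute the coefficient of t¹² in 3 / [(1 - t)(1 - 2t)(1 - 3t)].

Partial fractions give a closed form: a_n = (3/2)·1^n + (-12)·2^n + (27/2)·3^n.
At n = 12: a_12 = 7125303.

7125303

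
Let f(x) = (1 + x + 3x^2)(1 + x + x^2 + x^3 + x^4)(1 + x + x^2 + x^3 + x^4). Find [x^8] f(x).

12

(1 + x + 3x^2) has coefficients 1,1,3 for degrees 0…2.
(1 + x + x^2 + x^3 + x^4) has coefficients 1,1,1,1,1,0,0,0,0 for degrees 0…8.
Finally multiplying by (1 + x + x^2 + x^3 + x^4), the product of all factors after the first has coefficients 1,2,3,4,5,4,3,2,1 for degrees 0…8.
[x^8] = 1·1 + 1·2 + 3·3 = 12.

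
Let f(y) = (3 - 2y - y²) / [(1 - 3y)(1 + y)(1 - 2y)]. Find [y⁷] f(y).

Partial fractions give a closed form: a_n = (5)·3^n + (1/3)·(-1)^n + (-7/3)·2^n.
At n = 7: a_7 = 10636.

10636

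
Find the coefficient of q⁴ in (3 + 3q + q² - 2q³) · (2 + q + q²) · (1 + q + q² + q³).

16

(3 + 3q + q² - 2q³) has coefficients 3,3,1,-2 for degrees 0…3.
(2 + q + q²) has coefficients 2,1,1,0,0 for degrees 0…4.
Finally multiplying by (1 + q + q² + q³), the product of all factors after the first has coefficients 2,3,4,4,2 for degrees 0…4.
[q⁴] = 3·2 + 3·4 + 1·4 − 2·3 = 16.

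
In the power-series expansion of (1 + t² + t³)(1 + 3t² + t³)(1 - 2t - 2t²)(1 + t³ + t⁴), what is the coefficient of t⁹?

(1 + t² + t³) has coefficients 1,0,1,1 for degrees 0…3.
(1 + 3t² + t³) has coefficients 1,0,3,1,0,0,0,0,0,0 for degrees 0…9.
Multiplying by (1 - 2t - 2t²) gives running coefficients 1,-2,1,-5,-8,-2,0,0,0,0 for degrees 0…9.
Finally multiplying by (1 + t³ + t⁴), the product of all factors after the first has coefficients 1,-2,1,-4,-9,-3,-4,-13,-10,-2 for degrees 0…9.
[t⁹] = 1·(-2) + 1·(-13) + 1·(-4) = -19.

-19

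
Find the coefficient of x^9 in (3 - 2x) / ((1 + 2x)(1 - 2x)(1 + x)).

-1705

The denominator gives the recurrence a_n = −a_(n−1) + 4a_(n−2) + 4a_(n−3) for n ≥ 3; the numerator fixes a_0 = 3, a_1 = -5, a_2 = 17.
Iterating: 3, -5, 17, -25, 73, -105, 297, -425, 1193, -1705, so a_9 = -1705.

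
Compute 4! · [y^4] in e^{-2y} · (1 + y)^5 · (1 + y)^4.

The EGF product rule gives c_4 = Σ_{k_1+k_2+k_3=4} C(4; k_1,k_2,k_3) · ∏ g_i(k_i), where e^{-2y} gives (-2)^k; (1+y)^5 gives the falling factorial (5)_k; (1+y)^4 gives the falling factorial (4)_k.
g_1(k) for k = 0…4: 1, -2, 4, -8, 16.
g_2(k) for k = 0…4: 1, 5, 20, 60, 120.
g_3(k) for k = 0…4: 1, 4, 12, 24, 24.
First combine the last two factors: h(k) = Σ_j C(k,j)·g_2(j)·g_3(k−j) for k = 0…4: 1, 9, 72, 504, 3024.
c_4 = Σ_k C(4,k)·g_1(k)·h(4−k) = 1·1·3024 + 4·(-2)·504 + 6·4·72 + 4·(-8)·9 + 1·16·1 = 3024 − 4032 + 1728 − 288 + 16 = 448.

448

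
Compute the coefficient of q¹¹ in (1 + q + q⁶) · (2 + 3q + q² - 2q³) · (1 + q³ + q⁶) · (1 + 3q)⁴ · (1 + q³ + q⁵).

(1 + q + q⁶) has coefficients 1,1,0,0,0,0,1 for degrees 0…6.
(2 + 3q + q² - 2q³) has coefficients 2,3,1,-2,0,0,0,0,0,0,0,0 for degrees 0…11.
Multiplying by (1 + q³ + q⁶) gives running coefficients 2,3,1,0,3,1,0,3,1,-2,0,0 for degrees 0…11.
Multiplying by (1 + 3q)⁴ gives running coefficients 2,27,145,390,543,388,255,381,388,253,354,243 for degrees 0…11.
Finally multiplying by (1 + q³ + q⁵), the product of all factors after the first has coefficients 2,27,145,392,570,535,672,1069,1166,1051,1123,886 for degrees 0…11.
[q¹¹] = 1·886 + 1·1123 + 1·535 = 2544.

2544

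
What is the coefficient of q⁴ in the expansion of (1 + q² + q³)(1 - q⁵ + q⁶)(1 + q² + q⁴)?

(1 + q² + q³) has coefficients 1,0,1,1 for degrees 0…3.
(1 - q⁵ + q⁶) has coefficients 1,0,0,0,0 for degrees 0…4.
Finally multiplying by (1 + q² + q⁴), the product of all factors after the first has coefficients 1,0,1,0,1 for degrees 0…4.
[q⁴] = 1·1 + 1·1 + 1·0 = 2.

2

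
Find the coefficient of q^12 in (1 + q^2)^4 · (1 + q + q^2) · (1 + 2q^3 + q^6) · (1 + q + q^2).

(1 + q^2)^4 has coefficients 1,0,4,0,6,0,4,0,1 for degrees 0…8.
(1 + q + q^2) has coefficients 1,1,1,0,0,0,0,0,0,0,0,0,0 for degrees 0…12.
Multiplying by (1 + 2q^3 + q^6) gives running coefficients 1,1,1,2,2,2,1,1,1,0,0,0,0 for degrees 0…12.
Finally multiplying by (1 + q + q^2), the product of all factors after the first has coefficients 1,2,3,4,5,6,5,4,3,2,1,0,0 for degrees 0…12.
[q^12] = 1·0 + 4·1 + 6·3 + 4·5 + 1·5 = 47.

47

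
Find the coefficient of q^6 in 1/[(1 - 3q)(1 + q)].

The denominator gives the recurrence a_n = 2a_(n−1) + 3a_(n−2) for n ≥ 2; the numerator fixes a_0 = 1, a_1 = 2.
Iterating: 1, 2, 7, 20, 61, 182, 547, so a_6 = 547.

547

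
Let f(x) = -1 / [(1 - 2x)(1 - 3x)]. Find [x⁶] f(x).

-2059

Partial fractions give a closed form: a_n = (2)·2^n + (-3)·3^n.
At n = 6: a_6 = -2059.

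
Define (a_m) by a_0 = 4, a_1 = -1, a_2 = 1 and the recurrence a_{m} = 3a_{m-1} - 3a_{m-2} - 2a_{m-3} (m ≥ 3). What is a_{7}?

The ordinary generating function has denominator 1 - 3t + 3t^2 + 2t^3.
Iterating the recurrence: a_0,…,a_{7} = 4, -1, 1, -2, -7, -17, -26, -13.

-13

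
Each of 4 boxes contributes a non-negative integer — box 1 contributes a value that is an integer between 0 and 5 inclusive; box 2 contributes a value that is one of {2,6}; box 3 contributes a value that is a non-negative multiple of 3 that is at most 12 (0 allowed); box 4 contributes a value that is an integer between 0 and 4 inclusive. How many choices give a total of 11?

18

The generating function for the choices is (1 + x + x² + x³ + x⁴ + x⁵)·(x² + x⁶)·(1 + x³ + x⁶ + x⁹ + x¹²)·(1 + x + x² + x³ + x⁴); the count is [x¹¹].
(1 + x + x² + x³ + x⁴ + x⁵) has coefficients 1,1,1,1,1,1 for degrees 0…5.
(x² + x⁶) has coefficients 0,0,1,0,0,0,1,0,0,0,0,0 for degrees 0…11.
Multiplying by (1 + x³ + x⁶ + x⁹ + x¹²) gives running coefficients 0,0,1,0,0,1,1,0,1,1,0,1 for degrees 0…11.
Finally multiplying by (1 + x + x² + x³ + x⁴), the product of all factors after the first has coefficients 0,0,1,1,1,2,3,2,3,4,3,3 for degrees 0…11.
[x¹¹] = 1·3 + 1·3 + 1·4 + 1·3 + 1·2 + 1·3 = 18.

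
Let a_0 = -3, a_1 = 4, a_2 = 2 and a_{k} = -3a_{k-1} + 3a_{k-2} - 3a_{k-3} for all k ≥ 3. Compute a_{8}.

The ordinary generating function has denominator 1 + 3x - 3x^2 + 3x^3.
Iterating the recurrence: a_0,…,a_{8} = -3, 4, 2, 15, -51, 192, -774, 3051, -12051.

-12051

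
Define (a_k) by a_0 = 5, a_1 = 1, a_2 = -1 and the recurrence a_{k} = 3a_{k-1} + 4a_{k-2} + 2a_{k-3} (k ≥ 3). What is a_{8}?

The ordinary generating function has denominator 1 - 3z - 4z^2 - 2z^3.
Iterating the recurrence: a_0,…,a_{8} = 5, 1, -1, 11, 31, 135, 551, 2255, 9239.

9239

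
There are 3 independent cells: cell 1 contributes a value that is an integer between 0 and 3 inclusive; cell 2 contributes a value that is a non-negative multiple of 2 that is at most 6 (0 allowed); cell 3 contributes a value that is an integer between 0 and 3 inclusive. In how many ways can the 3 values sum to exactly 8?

The generating function for the choices is (1 + y + y^2 + y^3)·(1 + y^2 + y^4 + y^6)·(1 + y + y^2 + y^3); the count is [y^8].
(1 + y + y^2 + y^3) has coefficients 1,1,1,1 for degrees 0…3.
(1 + y^2 + y^4 + y^6) has coefficients 1,0,1,0,1,0,1,0,0 for degrees 0…8.
Finally multiplying by (1 + y + y^2 + y^3), the product of all factors after the first has coefficients 1,1,2,2,2,2,2,2,1 for degrees 0…8.
[y^8] = 1·1 + 1·2 + 1·2 + 1·2 = 7.

7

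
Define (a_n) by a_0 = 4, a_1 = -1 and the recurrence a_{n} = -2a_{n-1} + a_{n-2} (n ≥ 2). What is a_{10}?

6318

The ordinary generating function has denominator 1 + 2z - z^2.
Iterating the recurrence: a_0,…,a_{10} = 4, -1, 6, -13, 32, -77, 186, -449, 1084, -2617, 6318.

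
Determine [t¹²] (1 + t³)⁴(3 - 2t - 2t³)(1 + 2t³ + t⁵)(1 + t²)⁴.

(1 + t³)⁴ has coefficients 1,0,0,4,0,0,6,0,0,4,0,0,1 for degrees 0…12.
(3 - 2t - 2t³) has coefficients 3,-2,0,-2,0,0,0,0,0,0,0,0,0 for degrees 0…12.
Multiplying by (1 + 2t³ + t⁵) gives running coefficients 3,-2,0,4,-4,3,-6,0,-2,0,0,0,0 for degrees 0…12.
Finally multiplying by (1 + t²)⁴, the product of all factors after the first has coefficients 3,-2,12,-4,14,7,-10,28,-47,32,-60,16,-40 for degrees 0…12.
[t¹²] = 1·(-40) + 4·32 + 6·(-10) + 4·(-4) + 1·3 = 15.

15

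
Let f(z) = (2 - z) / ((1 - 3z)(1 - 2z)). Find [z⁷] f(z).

The denominator gives the recurrence a_n = 5a_(n−1) − 6a_(n−2) for n ≥ 2; the numerator fixes a_0 = 2, a_1 = 9.
Iterating: 2, 9, 33, 111, 357, 1119, 3453, 10551, so a_7 = 10551.

10551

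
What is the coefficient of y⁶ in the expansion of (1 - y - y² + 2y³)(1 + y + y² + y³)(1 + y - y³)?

2

(1 - y - y² + 2y³) has coefficients 1,-1,-1,2 for degrees 0…3.
(1 + y + y² + y³) has coefficients 1,1,1,1,0,0,0 for degrees 0…6.
Finally multiplying by (1 + y - y³), the product of all factors after the first has coefficients 1,2,2,1,0,-1,-1 for degrees 0…6.
[y⁶] = 1·(-1) − 1·(-1) − 1·0 + 2·1 = 2.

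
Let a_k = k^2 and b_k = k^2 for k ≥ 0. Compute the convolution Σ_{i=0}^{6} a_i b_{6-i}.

Write out a_i and b_{6-i} for i = 0,…,6 and sum the products.
Σ = 0·36 + 1·25 + 4·16 + 9·9 + 16·4 + 25·1 + 36·0 = 259.

259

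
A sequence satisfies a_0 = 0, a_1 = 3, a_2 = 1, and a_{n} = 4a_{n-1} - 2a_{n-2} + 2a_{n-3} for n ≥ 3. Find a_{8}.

-476

The ordinary generating function has denominator 1 - 4x + 2x^2 - 2x^3.
Iterating the recurrence: a_0,…,a_{8} = 0, 3, 1, -2, -4, -10, -36, -132, -476.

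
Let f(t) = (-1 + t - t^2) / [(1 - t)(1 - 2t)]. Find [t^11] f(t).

The denominator gives the recurrence a_n = 3a_(n−1) − 2a_(n−2) for n ≥ 3; the numerator fixes a_0 = -1, a_1 = -2, a_2 = -5.
Iterating: -1, -2, -5, -11, -23, -47, -95, -191, -383, -767, -1535, -3071, so a_11 = -3071.

-3071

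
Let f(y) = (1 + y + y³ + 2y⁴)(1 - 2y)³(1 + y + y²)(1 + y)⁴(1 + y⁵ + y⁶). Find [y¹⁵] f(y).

-67

(1 + y + y³ + 2y⁴) has coefficients 1,1,0,1,2 for degrees 0…4.
(1 - 2y)³ has coefficients 1,-6,12,-8,0,0,0,0,0,0,0,0,0,0,0,0 for degrees 0…15.
Multiplying by (1 + y + y²) gives running coefficients 1,-5,7,-2,4,-8,0,0,0,0,0,0,0,0,0,0 for degrees 0…15.
Multiplying by (1 + y)⁴ gives running coefficients 1,-1,-7,0,19,19,-9,-34,-28,-8,0,0,0,0,0,0 for degrees 0…15.
Finally multiplying by (1 + y⁵ + y⁶), the product of all factors after the first has coefficients 1,-1,-7,0,19,20,-9,-42,-35,11,38,10,-43,-62,-36,-8 for degrees 0…15.
[y¹⁵] = 1·(-8) + 1·(-36) + 1·(-43) + 2·10 = -67.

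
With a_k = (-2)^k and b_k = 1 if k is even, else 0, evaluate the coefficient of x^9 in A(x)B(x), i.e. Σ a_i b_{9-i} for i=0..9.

This is [x^9] in the product of the two ordinary generating functions.
Σ = 1·0 − 2·1 + 4·0 − 8·1 + 16·0 − 32·1 + 64·0 − 128·1 + 256·0 − 512·1 = -682.

-682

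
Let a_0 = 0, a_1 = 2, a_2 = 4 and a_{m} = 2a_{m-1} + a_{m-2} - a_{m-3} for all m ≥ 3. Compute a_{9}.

1272

The ordinary generating function has denominator 1 - 2y - y^2 + y^3.
Iterating the recurrence: a_0,…,a_{9} = 0, 2, 4, 10, 22, 50, 112, 252, 566, 1272.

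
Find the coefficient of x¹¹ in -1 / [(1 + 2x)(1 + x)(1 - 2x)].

Partial fractions give a closed form: a_n = (-1)·(-2)^n + (1/3)·(-1)^n + (-1/3)·2^n.
At n = 11: a_11 = 1365.

1365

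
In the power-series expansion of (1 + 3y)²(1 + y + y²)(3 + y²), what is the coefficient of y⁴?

43

(1 + 3y)² has coefficients 1,6,9 for degrees 0…2.
(1 + y + y²) has coefficients 1,1,1,0,0 for degrees 0…4.
Finally multiplying by (3 + y²), the product of all factors after the first has coefficients 3,3,4,1,1 for degrees 0…4.
[y⁴] = 1·1 + 6·1 + 9·4 = 43.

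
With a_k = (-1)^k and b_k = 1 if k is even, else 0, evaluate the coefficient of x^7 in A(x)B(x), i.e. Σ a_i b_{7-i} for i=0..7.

-4

Write out a_i and b_{7-i} for i = 0,…,7 and sum the products.
Σ = 1·0 − 1·1 + 1·0 − 1·1 + 1·0 − 1·1 + 1·0 − 1·1 = -4.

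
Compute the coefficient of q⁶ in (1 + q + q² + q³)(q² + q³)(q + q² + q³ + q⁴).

(1 + q + q² + q³) has coefficients 1,1,1,1 for degrees 0…3.
(q² + q³) has coefficients 0,0,1,1,0,0,0 for degrees 0…6.
Finally multiplying by (q + q² + q³ + q⁴), the product of all factors after the first has coefficients 0,0,0,1,2,2,2 for degrees 0…6.
[q⁶] = 1·2 + 1·2 + 1·2 + 1·1 = 7.

7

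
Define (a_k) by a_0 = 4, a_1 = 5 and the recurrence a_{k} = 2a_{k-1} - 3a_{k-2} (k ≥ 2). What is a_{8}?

124

The ordinary generating function has denominator 1 - 2x + 3x^2.
Iterating the recurrence: a_0,…,a_{8} = 4, 5, -2, -19, -32, -7, 82, 185, 124.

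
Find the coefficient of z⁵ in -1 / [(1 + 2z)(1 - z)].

The denominator gives the recurrence a_n = −a_(n−1) + 2a_(n−2) for n ≥ 2; the numerator fixes a_0 = -1, a_1 = 1.
Iterating: -1, 1, -3, 5, -11, 21, so a_5 = 21.

21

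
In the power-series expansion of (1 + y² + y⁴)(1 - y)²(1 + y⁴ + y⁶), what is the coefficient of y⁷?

(1 + y² + y⁴) has coefficients 1,0,1,0,1 for degrees 0…4.
(1 - y)² has coefficients 1,-2,1,0,0,0,0,0 for degrees 0…7.
Finally multiplying by (1 + y⁴ + y⁶), the product of all factors after the first has coefficients 1,-2,1,0,1,-2,2,-2 for degrees 0…7.
[y⁷] = 1·(-2) + 1·(-2) + 1·0 = -4.

-4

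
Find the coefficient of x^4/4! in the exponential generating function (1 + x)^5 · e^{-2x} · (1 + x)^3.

The EGF product rule gives c_4 = Σ_{k_1+k_2+k_3=4} C(4; k_1,k_2,k_3) · ∏ g_i(k_i), where (1+x)^5 gives the falling factorial (5)_k; e^{-2x} gives (-2)^k; (1+x)^3 gives the falling factorial (3)_k.
g_1(k) for k = 0…4: 1, 5, 20, 60, 120.
g_2(k) for k = 0…4: 1, -2, 4, -8, 16.
g_3(k) for k = 0…4: 1, 3, 6, 6, 0.
First combine the last two factors: h(k) = Σ_j C(k,j)·g_2(j)·g_3(k−j) for k = 0…4: 1, 1, -2, -2, 16.
c_4 = Σ_k C(4,k)·g_1(k)·h(4−k) = 1·1·16 + 4·5·(-2) + 6·20·(-2) + 4·60·1 + 1·120·1 = 16 − 40 − 240 + 240 + 120 = 96.

96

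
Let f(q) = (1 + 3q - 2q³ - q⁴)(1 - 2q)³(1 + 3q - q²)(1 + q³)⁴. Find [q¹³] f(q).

(1 + 3q - 2q³ - q⁴) has coefficients 1,3,0,-2,-1 for degrees 0…4.
(1 - 2q)³ has coefficients 1,-6,12,-8,0,0,0,0,0,0,0,0,0,0 for degrees 0…13.
Multiplying by (1 + 3q - q²) gives running coefficients 1,-3,-7,34,-36,8,0,0,0,0,0,0,0,0 for degrees 0…13.
Finally multiplying by (1 + q³)⁴, the product of all factors after the first has coefficients 1,-3,-7,38,-48,-20,142,-162,-10,208,-228,20,137,-147 for degrees 0…13.
[q¹³] = 1·(-147) + 3·137 − 2·(-228) − 1·208 = 512.

512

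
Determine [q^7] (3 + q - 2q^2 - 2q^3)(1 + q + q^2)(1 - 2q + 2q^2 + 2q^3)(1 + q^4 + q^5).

(3 + q - 2q^2 - 2q^3) has coefficients 3,1,-2,-2 for degrees 0…3.
(1 + q + q^2) has coefficients 1,1,1,0,0,0,0,0 for degrees 0…7.
Multiplying by (1 - 2q + 2q^2 + 2q^3) gives running coefficients 1,-1,1,2,4,2,0,0 for degrees 0…7.
Finally multiplying by (1 + q^4 + q^5), the product of all factors after the first has coefficients 1,-1,1,2,5,2,0,3 for degrees 0…7.
[q^7] = 3·3 + 1·0 − 2·2 − 2·5 = -5.

-5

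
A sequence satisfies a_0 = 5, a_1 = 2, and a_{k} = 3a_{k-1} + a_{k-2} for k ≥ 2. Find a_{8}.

13799

The ordinary generating function has denominator 1 - 3x - x^2.
Iterating the recurrence: a_0,…,a_{8} = 5, 2, 11, 35, 116, 383, 1265, 4178, 13799.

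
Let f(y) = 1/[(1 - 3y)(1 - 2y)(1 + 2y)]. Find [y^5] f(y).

Partial fractions give a closed form: a_n = (9/5)·3^n + (-1)·2^n + (1/5)·(-2)^n.
At n = 5: a_5 = 399.

399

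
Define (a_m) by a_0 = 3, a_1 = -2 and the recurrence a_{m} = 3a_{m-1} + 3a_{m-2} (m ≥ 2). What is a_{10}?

50058

The ordinary generating function has denominator 1 - 3z - 3z^2.
Iterating the recurrence: a_0,…,a_{10} = 3, -2, 3, 3, 18, 63, 243, 918, 3483, 13203, 50058.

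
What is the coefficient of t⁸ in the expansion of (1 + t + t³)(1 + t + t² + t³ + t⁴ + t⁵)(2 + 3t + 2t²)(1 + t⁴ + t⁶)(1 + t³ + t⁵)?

(1 + t + t³) has coefficients 1,1,0,1 for degrees 0…3.
(1 + t + t² + t³ + t⁴ + t⁵) has coefficients 1,1,1,1,1,1,0,0,0 for degrees 0…8.
Multiplying by (2 + 3t + 2t²) gives running coefficients 2,5,7,7,7,7,5,2,0 for degrees 0…8.
Multiplying by (1 + t⁴ + t⁶) gives running coefficients 2,5,7,7,9,12,14,14,14 for degrees 0…8.
Finally multiplying by (1 + t³ + t⁵), the product of all factors after the first has coefficients 2,5,7,9,14,21,26,30,33 for degrees 0…8.
[t⁸] = 1·33 + 1·30 + 1·21 = 84.

84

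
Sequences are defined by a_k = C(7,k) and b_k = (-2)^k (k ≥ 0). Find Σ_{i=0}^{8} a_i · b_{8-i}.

The convolution is the t^8 coefficient of A(t)B(t).
Σ = 1·256 + 7·(-128) + 21·64 + 35·(-32) + 35·16 + 21·(-8) + 7·4 + 1·(-2) + 0·1 = 2.

2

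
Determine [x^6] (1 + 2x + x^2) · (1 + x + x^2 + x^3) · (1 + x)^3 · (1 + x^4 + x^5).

(1 + 2x + x^2) has coefficients 1,2,1 for degrees 0…2.
(1 + x + x^2 + x^3) has coefficients 1,1,1,1,0,0,0 for degrees 0…6.
Multiplying by (1 + x)^3 gives running coefficients 1,4,7,8,7,4,1 for degrees 0…6.
Finally multiplying by (1 + x^4 + x^5), the product of all factors after the first has coefficients 1,4,7,8,8,9,12 for degrees 0…6.
[x^6] = 1·12 + 2·9 + 1·8 = 38.

38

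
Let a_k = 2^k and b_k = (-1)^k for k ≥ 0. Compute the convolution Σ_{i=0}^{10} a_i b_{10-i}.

The convolution is the t^10 coefficient of A(t)B(t).
Σ = 1·1 + 2·(-1) + 4·1 + 8·(-1) + 16·1 + 32·(-1) + 64·1 + 128·(-1) + 256·1 + 512·(-1) + 1024·1 = 683.

683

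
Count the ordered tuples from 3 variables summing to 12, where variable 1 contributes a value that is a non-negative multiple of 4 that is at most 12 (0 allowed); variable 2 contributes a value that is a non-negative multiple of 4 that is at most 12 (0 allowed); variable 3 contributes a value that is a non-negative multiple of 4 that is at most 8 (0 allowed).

The generating function for the choices is (1 + x⁴ + x⁸ + x¹²)·(1 + x⁴ + x⁸ + x¹²)·(1 + x⁴ + x⁸); the count is [x¹²].
(1 + x⁴ + x⁸ + x¹²) has coefficients 1,0,0,0,1,0,0,0,1,0,0,0,1 for degrees 0…12.
(1 + x⁴ + x⁸ + x¹²) has coefficients 1,0,0,0,1,0,0,0,1,0,0,0,1 for degrees 0…12.
Finally multiplying by (1 + x⁴ + x⁸), the product of all factors after the first has coefficients 1,0,0,0,2,0,0,0,3,0,0,0,3 for degrees 0…12.
[x¹²] = 1·3 + 1·3 + 1·2 + 1·1 = 9.

9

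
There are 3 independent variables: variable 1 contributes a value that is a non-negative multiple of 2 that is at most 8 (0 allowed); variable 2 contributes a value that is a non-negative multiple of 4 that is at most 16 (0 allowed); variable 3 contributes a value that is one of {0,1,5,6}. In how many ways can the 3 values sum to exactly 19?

The generating function for the choices is (1 + y² + y⁴ + y⁶ + y⁸)·(1 + y⁴ + y⁸ + y¹² + y¹⁶)·(1 + y + y⁵ + y⁶); the count is [y¹⁹].
(1 + y² + y⁴ + y⁶ + y⁸) has coefficients 1,0,1,0,1,0,1,0,1 for degrees 0…8.
(1 + y⁴ + y⁸ + y¹² + y¹⁶) has coefficients 1,0,0,0,1,0,0,0,1,0,0,0,1,0,0,0,1,0,0,0 for degrees 0…19.
Finally multiplying by (1 + y + y⁵ + y⁶), the product of all factors after the first has coefficients 1,1,0,0,1,2,1,0,1,2,1,0,1,2,1,0,1,2,1,0 for degrees 0…19.
[y¹⁹] = 1·0 + 1·2 + 1·0 + 1·2 + 1·0 = 4.

4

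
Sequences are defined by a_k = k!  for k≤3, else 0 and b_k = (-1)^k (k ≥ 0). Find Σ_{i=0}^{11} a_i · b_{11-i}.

Write out a_i and b_{11-i} for i = 0,…,11 and sum the products.
Σ = 1·(-1) + 1·1 + 2·(-1) + 6·1 + 0·(-1) + 0·1 + 0·(-1) + 0·1 + 0·(-1) + 0·1 + 0·(-1) + 0·1 = 4.

4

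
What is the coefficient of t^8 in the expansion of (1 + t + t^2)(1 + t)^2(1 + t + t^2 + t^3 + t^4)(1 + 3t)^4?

2641

(1 + t + t^2) has coefficients 1,1,1 for degrees 0…2.
(1 + t)^2 has coefficients 1,2,1,0,0,0,0,0,0 for degrees 0…8.
Multiplying by (1 + t + t^2 + t^3 + t^4) gives running coefficients 1,3,4,4,4,3,1,0,0 for degrees 0…8.
Finally multiplying by (1 + 3t)^4, the product of all factors after the first has coefficients 1,15,94,322,673,942,1009,930,702 for degrees 0…8.
[t^8] = 1·702 + 1·930 + 1·1009 = 2641.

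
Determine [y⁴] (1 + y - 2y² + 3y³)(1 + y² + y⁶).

(1 + y - 2y² + 3y³) has coefficients 1,1,-2,3 for degrees 0…3.
(1 + y² + y⁶) has coefficients 1,0,1,0,0 for degrees 0…4.
[y⁴] = 1·0 + 1·0 − 2·1 + 3·0 = -2.

-2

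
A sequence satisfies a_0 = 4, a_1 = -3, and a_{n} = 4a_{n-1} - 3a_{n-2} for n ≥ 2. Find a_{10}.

-206664

The ordinary generating function has denominator 1 - 4q + 3q^2.
Iterating the recurrence: a_0,…,a_{10} = 4, -3, -24, -87, -276, -843, -2544, -7647, -22956, -68883, -206664.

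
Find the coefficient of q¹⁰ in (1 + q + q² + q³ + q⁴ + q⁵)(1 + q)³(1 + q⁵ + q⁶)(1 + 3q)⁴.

3664

(1 + q + q² + q³ + q⁴ + q⁵) has coefficients 1,1,1,1,1,1 for degrees 0…5.
(1 + q)³ has coefficients 1,3,3,1,0,0,0,0,0,0,0 for degrees 0…10.
Multiplying by (1 + q⁵ + q⁶) gives running coefficients 1,3,3,1,0,1,4,6,4,1,0 for degrees 0…10.
Finally multiplying by (1 + 3q)⁴, the product of all factors after the first has coefficients 1,15,93,307,579,622,367,189,400,886,1200 for degrees 0…10.
[q¹⁰] = 1·1200 + 1·886 + 1·400 + 1·189 + 1·367 + 1·622 = 3664.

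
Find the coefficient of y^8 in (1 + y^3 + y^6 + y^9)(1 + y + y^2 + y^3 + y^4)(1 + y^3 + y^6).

(1 + y^3 + y^6 + y^9) has coefficients 1,0,0,1,0,0,1,0,0 for degrees 0…8.
(1 + y + y^2 + y^3 + y^4) has coefficients 1,1,1,1,1,0,0,0,0 for degrees 0…8.
Finally multiplying by (1 + y^3 + y^6), the product of all factors after the first has coefficients 1,1,1,2,2,1,2,2,1 for degrees 0…8.
[y^8] = 1·1 + 1·1 + 1·1 = 3.

3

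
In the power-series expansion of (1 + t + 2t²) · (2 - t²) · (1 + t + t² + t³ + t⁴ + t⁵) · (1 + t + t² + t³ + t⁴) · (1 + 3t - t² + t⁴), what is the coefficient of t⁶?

(1 + t + 2t²) has coefficients 1,1,2 for degrees 0…2.
(2 - t²) has coefficients 2,0,-1,0,0,0,0 for degrees 0…6.
Multiplying by (1 + t + t² + t³ + t⁴ + t⁵) gives running coefficients 2,2,1,1,1,1,-1 for degrees 0…6.
Multiplying by (1 + t + t² + t³ + t⁴) gives running coefficients 2,4,5,6,7,6,3 for degrees 0…6.
Finally multiplying by (1 + 3t - t² + t⁴), the product of all factors after the first has coefficients 2,10,15,17,22,25,19 for degrees 0…6.
[t⁶] = 1·19 + 1·25 + 2·22 = 88.

88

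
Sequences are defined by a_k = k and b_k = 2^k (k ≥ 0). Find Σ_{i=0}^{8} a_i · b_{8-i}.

502

This is [x^8] in the product of the two ordinary generating functions.
Σ = 0·256 + 1·128 + 2·64 + 3·32 + 4·16 + 5·8 + 6·4 + 7·2 + 8·1 = 502.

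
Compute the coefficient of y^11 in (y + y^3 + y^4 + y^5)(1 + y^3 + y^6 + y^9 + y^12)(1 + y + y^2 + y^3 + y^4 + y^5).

8

(y + y^3 + y^4 + y^5) has coefficients 0,1,0,1,1,1 for degrees 0…5.
(1 + y^3 + y^6 + y^9 + y^12) has coefficients 1,0,0,1,0,0,1,0,0,1,0,0 for degrees 0…11.
Finally multiplying by (1 + y + y^2 + y^3 + y^4 + y^5), the product of all factors after the first has coefficients 1,1,1,2,2,2,2,2,2,2,2,2 for degrees 0…11.
[y^11] = 1·2 + 1·2 + 1·2 + 1·2 = 8.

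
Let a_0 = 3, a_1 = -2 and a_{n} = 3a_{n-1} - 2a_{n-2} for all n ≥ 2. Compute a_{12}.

-20472

The ordinary generating function has denominator 1 - 3x + 2x^2.
Iterating the recurrence: a_0,…,a_{12} = 3, -2, -12, -32, -72, -152, -312, -632, -1272, -2552, -5112, -10232, -20472.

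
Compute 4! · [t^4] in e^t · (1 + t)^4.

209

The EGF product rule gives c_4 = Σ_{k_1+k_2=4} C(4; k_1,k_2) · ∏ g_i(k_i), where e^t gives (1)^k; (1+t)^4 gives the falling factorial (4)_k.
g_1(k) for k = 0…4: 1, 1, 1, 1, 1.
g_2(k) for k = 0…4: 1, 4, 12, 24, 24.
c_4 = Σ_k C(4,k)·g_1(k)·g_2(4−k) = 1·1·24 + 4·1·24 + 6·1·12 + 4·1·4 + 1·1·1 = 24 + 96 + 72 + 16 + 1 = 209.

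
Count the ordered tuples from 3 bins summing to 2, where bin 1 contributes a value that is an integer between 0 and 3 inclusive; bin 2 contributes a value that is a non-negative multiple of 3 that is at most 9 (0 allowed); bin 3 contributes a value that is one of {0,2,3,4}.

The generating function for the choices is (1 + q + q² + q³)·(1 + q³ + q⁶ + q⁹)·(1 + q² + q³ + q⁴); the count is [q²].
(1 + q + q² + q³) has coefficients 1,1,1 for degrees 0…2.
(1 + q³ + q⁶ + q⁹) has coefficients 1,0,0 for degrees 0…2.
Finally multiplying by (1 + q² + q³ + q⁴), the product of all factors after the first has coefficients 1,0,1 for degrees 0…2.
[q²] = 1·1 + 1·0 + 1·1 = 2.

2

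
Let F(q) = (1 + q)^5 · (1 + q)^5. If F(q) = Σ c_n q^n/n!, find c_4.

5040

The EGF product rule gives c_4 = Σ_{k_1+k_2=4} C(4; k_1,k_2) · ∏ g_i(k_i), where (1+q)^5 gives the falling factorial (5)_k; (1+q)^5 gives the falling factorial (5)_k.
g_1(k) for k = 0…4: 1, 5, 20, 60, 120.
g_2(k) for k = 0…4: 1, 5, 20, 60, 120.
c_4 = Σ_k C(4,k)·g_1(k)·g_2(4−k) = 1·1·120 + 4·5·60 + 6·20·20 + 4·60·5 + 1·120·1 = 120 + 1200 + 2400 + 1200 + 120 = 5040.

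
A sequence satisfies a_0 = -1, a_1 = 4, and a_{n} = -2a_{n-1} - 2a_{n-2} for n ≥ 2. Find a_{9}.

64

The ordinary generating function has denominator 1 + 2x + 2x^2.
Iterating the recurrence: a_0,…,a_{9} = -1, 4, -6, 4, 4, -16, 24, -16, -16, 64.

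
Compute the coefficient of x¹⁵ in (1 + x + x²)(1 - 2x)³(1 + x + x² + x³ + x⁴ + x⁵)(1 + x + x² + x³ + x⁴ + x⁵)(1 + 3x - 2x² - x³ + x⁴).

-12

(1 + x + x²) has coefficients 1,1,1 for degrees 0…2.
(1 - 2x)³ has coefficients 1,-6,12,-8,0,0,0,0,0,0,0,0,0,0,0,0 for degrees 0…15.
Multiplying by (1 + x + x² + x³ + x⁴ + x⁵) gives running coefficients 1,-5,7,-1,-1,-1,-2,4,-8,0,0,0,0,0,0,0 for degrees 0…15.
Multiplying by (1 + x + x² + x³ + x⁴ + x⁵) gives running coefficients 1,-4,3,2,1,0,-3,6,-9,-8,-7,-6,-4,-8,0,0 for degrees 0…15.
Finally multiplying by (1 + 3x - 2x² - x³ + x⁴), the product of all factors after the first has coefficients 1,-1,-11,18,6,-8,-4,-2,16,-44,-22,4,-9,-9,-17,14 for degrees 0…15.
[x¹⁵] = 1·14 + 1·(-17) + 1·(-9) = -12.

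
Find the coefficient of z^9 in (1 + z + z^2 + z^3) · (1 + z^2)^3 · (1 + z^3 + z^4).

11

(1 + z + z^2 + z^3) has coefficients 1,1,1,1 for degrees 0…3.
(1 + z^2)^3 has coefficients 1,0,3,0,3,0,1,0,0,0 for degrees 0…9.
Finally multiplying by (1 + z^3 + z^4), the product of all factors after the first has coefficients 1,0,3,1,4,3,4,3,3,1 for degrees 0…9.
[z^9] = 1·1 + 1·3 + 1·3 + 1·4 = 11.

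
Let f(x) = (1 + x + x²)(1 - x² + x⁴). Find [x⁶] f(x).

(1 + x + x²) has coefficients 1,1,1 for degrees 0…2.
(1 - x² + x⁴) has coefficients 1,0,-1,0,1,0,0 for degrees 0…6.
[x⁶] = 1·0 + 1·0 + 1·1 = 1.

1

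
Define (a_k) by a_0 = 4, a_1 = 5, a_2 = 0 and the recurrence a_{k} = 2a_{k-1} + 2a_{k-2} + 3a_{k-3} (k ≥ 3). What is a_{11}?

The ordinary generating function has denominator 1 - 2y - 2y^2 - 3y^3.
Iterating the recurrence: a_0,…,a_{11} = 4, 5, 0, 22, 59, 162, 508, 1517, 4536, 13630, 40883, 122634.

122634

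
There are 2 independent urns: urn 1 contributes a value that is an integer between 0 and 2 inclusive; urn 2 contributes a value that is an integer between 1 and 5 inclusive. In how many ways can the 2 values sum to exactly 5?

3

The generating function for the choices is (1 + x + x^2)·(x + x^2 + x^3 + x^4 + x^5); the count is [x^5].
(1 + x + x^2) has coefficients 1,1,1 for degrees 0…2.
(x + x^2 + x^3 + x^4 + x^5) has coefficients 0,1,1,1,1,1 for degrees 0…5.
[x^5] = 1·1 + 1·1 + 1·1 = 3.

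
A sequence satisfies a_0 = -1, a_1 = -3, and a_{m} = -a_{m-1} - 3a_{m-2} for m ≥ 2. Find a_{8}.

-66

The ordinary generating function has denominator 1 + y + 3y^2.
Iterating the recurrence: a_0,…,a_{8} = -1, -3, 6, 3, -21, 12, 51, -87, -66.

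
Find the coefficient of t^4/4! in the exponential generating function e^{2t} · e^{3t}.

625

The EGF product rule gives c_4 = Σ_{k_1+k_2=4} C(4; k_1,k_2) · ∏ g_i(k_i), where e^{2t} gives (2)^k; e^{3t} gives (3)^k.
g_1(k) for k = 0…4: 1, 2, 4, 8, 16.
g_2(k) for k = 0…4: 1, 3, 9, 27, 81.
c_4 = Σ_k C(4,k)·g_1(k)·g_2(4−k) = 1·1·81 + 4·2·27 + 6·4·9 + 4·8·3 + 1·16·1 = 81 + 216 + 216 + 96 + 16 = 625.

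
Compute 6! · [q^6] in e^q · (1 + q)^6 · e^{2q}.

The EGF product rule gives c_6 = Σ_{k_1+k_2+k_3=6} C(6; k_1,k_2,k_3) · ∏ g_i(k_i), where e^q gives (1)^k; (1+q)^6 gives the falling factorial (6)_k; e^{2q} gives (2)^k.
g_1(k) for k = 0…6: 1, 1, 1, 1, 1, 1, 1.
g_2(k) for k = 0…6: 1, 6, 30, 120, 360, 720, 720.
g_3(k) for k = 0…6: 1, 2, 4, 8, 16, 32, 64.
First combine the last two factors: h(k) = Σ_j C(k,j)·g_2(j)·g_3(k−j) for k = 0…6: 1, 8, 58, 380, 2248, 12032, 58576.
c_6 = Σ_k C(6,k)·g_1(k)·h(6−k) = 1·1·58576 + 6·1·12032 + 15·1·2248 + 20·1·380 + 15·1·58 + 6·1·8 + 1·1·1 = 58576 + 72192 + 33720 + 7600 + 870 + 48 + 1 = 173007.

173007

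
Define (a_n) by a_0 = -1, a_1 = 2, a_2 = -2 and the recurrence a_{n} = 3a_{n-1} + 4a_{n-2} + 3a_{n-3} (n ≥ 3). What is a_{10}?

-29039

The ordinary generating function has denominator 1 - 3y - 4y^2 - 3y^3.
Iterating the recurrence: a_0,…,a_{10} = -1, 2, -2, -1, -5, -25, -98, -409, -1694, -7012, -29039.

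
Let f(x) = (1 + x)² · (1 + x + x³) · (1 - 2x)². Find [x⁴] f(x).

6

(1 + x)² has coefficients 1,2,1 for degrees 0…2.
(1 + x + x³) has coefficients 1,1,0,1,0 for degrees 0…4.
Finally multiplying by (1 - 2x)², the product of all factors after the first has coefficients 1,-3,0,5,-4 for degrees 0…4.
[x⁴] = 1·(-4) + 2·5 + 1·0 = 6.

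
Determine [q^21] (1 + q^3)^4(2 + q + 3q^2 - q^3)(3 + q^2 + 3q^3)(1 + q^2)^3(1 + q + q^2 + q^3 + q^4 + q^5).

(1 + q^3)^4 has coefficients 1,0,0,4,0,0,6,0,0,4,0,0,1 for degrees 0…12.
(2 + q + 3q^2 - q^3) has coefficients 2,1,3,-1,0,0,0,0,0,0,0,0,0,0,0,0,0,0,0,0,0,0 for degrees 0…21.
Multiplying by (3 + q^2 + 3q^3) gives running coefficients 6,3,11,4,6,8,-3,0,0,0,0,0,0,0,0,0,0,0,0,0,0,0 for degrees 0…21.
Multiplying by (1 + q^2)^3 gives running coefficients 6,3,29,13,57,29,54,39,20,28,-3,8,-3,0,0,0,0,0,0,0,0,0 for degrees 0…21.
Finally multiplying by (1 + q + q^2 + q^3 + q^4 + q^5), the product of all factors after the first has coefficients 6,9,38,51,108,137,185,221,212,227,167,146,89,50,30,2,5,-3,0,0,0,0 for degrees 0…21.
[q^21] = 1·0 + 4·0 + 6·2 + 4·89 + 1·227 = 595.

595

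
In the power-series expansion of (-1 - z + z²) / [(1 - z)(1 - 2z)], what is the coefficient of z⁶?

The denominator gives the recurrence a_n = 3a_(n−1) − 2a_(n−2) for n ≥ 3; the numerator fixes a_0 = -1, a_1 = -4, a_2 = -9.
Iterating: -1, -4, -9, -19, -39, -79, -159, so a_6 = -159.

-159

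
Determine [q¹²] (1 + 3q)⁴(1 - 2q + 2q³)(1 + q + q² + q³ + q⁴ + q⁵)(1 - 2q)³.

78

(1 + 3q)⁴ has coefficients 1,12,54,108,81 for degrees 0…4.
(1 - 2q + 2q³) has coefficients 1,-2,0,2,0,0,0,0,0,0,0,0,0 for degrees 0…12.
Multiplying by (1 + q + q² + q³ + q⁴ + q⁵) gives running coefficients 1,-1,-1,1,1,1,0,2,2,0,0,0,0 for degrees 0…12.
Finally multiplying by (1 - 2q)³, the product of all factors after the first has coefficients 1,-7,17,-13,-9,15,-2,6,-18,12,8,-16,0 for degrees 0…12.
[q¹²] = 1·0 + 12·(-16) + 54·8 + 108·12 + 81·(-18) = 78.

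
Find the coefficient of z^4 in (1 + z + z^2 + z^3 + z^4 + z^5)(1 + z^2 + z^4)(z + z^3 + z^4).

4

(1 + z + z^2 + z^3 + z^4 + z^5) has coefficients 1,1,1,1,1 for degrees 0…4.
(1 + z^2 + z^4) has coefficients 1,0,1,0,1 for degrees 0…4.
Finally multiplying by (z + z^3 + z^4), the product of all factors after the first has coefficients 0,1,0,2,1 for degrees 0…4.
[z^4] = 1·1 + 1·2 + 1·0 + 1·1 + 1·0 = 4.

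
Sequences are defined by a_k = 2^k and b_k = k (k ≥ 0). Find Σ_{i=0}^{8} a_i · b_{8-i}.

This is [x^8] in the product of the two ordinary generating functions.
Σ = 1·8 + 2·7 + 4·6 + 8·5 + 16·4 + 32·3 + 64·2 + 128·1 + 256·0 = 502.

502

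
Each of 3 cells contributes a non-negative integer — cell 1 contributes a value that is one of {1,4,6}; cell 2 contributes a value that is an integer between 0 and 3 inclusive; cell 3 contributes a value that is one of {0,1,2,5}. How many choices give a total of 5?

The generating function for the choices is (y + y^4 + y^6)·(1 + y + y^2 + y^3)·(1 + y + y^2 + y^5); the count is [y^5].
(y + y^4 + y^6) has coefficients 0,1,0,0,1,0 for degrees 0…5.
(1 + y + y^2 + y^3) has coefficients 1,1,1,1,0,0 for degrees 0…5.
Finally multiplying by (1 + y + y^2 + y^5), the product of all factors after the first has coefficients 1,2,3,3,2,2 for degrees 0…5.
[y^5] = 1·2 + 1·2 = 4.

4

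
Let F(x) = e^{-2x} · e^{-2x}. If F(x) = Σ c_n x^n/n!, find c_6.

4096

The EGF product rule gives c_6 = Σ_{k_1+k_2=6} C(6; k_1,k_2) · ∏ g_i(k_i), where e^{-2x} gives (-2)^k; e^{-2x} gives (-2)^k.
g_1(k) for k = 0…6: 1, -2, 4, -8, 16, -32, 64.
g_2(k) for k = 0…6: 1, -2, 4, -8, 16, -32, 64.
c_6 = Σ_k C(6,k)·g_1(k)·g_2(6−k) = 1·1·64 + 6·(-2)·(-32) + 15·4·16 + 20·(-8)·(-8) + 15·16·4 + 6·(-32)·(-2) + 1·64·1 = 64 + 384 + 960 + 1280 + 960 + 384 + 64 = 4096.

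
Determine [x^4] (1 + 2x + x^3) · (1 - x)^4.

(1 + 2x + x^3) has coefficients 1,2,0,1 for degrees 0…3.
(1 - x)^4 has coefficients 1,-4,6,-4,1 for degrees 0…4.
[x^4] = 1·1 + 2·(-4) + 1·(-4) = -11.

-11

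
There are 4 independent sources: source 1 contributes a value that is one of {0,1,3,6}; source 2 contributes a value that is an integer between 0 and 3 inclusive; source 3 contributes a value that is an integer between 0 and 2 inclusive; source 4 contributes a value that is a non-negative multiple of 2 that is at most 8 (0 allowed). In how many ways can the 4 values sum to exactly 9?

23

The generating function for the choices is (1 + t + t^3 + t^6)·(1 + t + t^2 + t^3)·(1 + t + t^2)·(1 + t^2 + t^4 + t^6 + t^8); the count is [t^9].
(1 + t + t^3 + t^6) has coefficients 1,1,0,1,0,0,1 for degrees 0…6.
(1 + t + t^2 + t^3) has coefficients 1,1,1,1,0,0,0,0,0,0 for degrees 0…9.
Multiplying by (1 + t + t^2) gives running coefficients 1,2,3,3,2,1,0,0,0,0 for degrees 0…9.
Finally multiplying by (1 + t^2 + t^4 + t^6 + t^8), the product of all factors after the first has coefficients 1,2,4,5,6,6,6,6,6,6 for degrees 0…9.
[t^9] = 1·6 + 1·6 + 1·6 + 1·5 = 23.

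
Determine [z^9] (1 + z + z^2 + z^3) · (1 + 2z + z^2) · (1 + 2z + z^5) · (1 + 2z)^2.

35

(1 + z + z^2 + z^3) has coefficients 1,1,1,1 for degrees 0…3.
(1 + 2z + z^2) has coefficients 1,2,1,0,0,0,0,0,0,0 for degrees 0…9.
Multiplying by (1 + 2z + z^5) gives running coefficients 1,4,5,2,0,1,2,1,0,0 for degrees 0…9.
Finally multiplying by (1 + 2z)^2, the product of all factors after the first has coefficients 1,8,25,38,28,9,6,13,12,4 for degrees 0…9.
[z^9] = 1·4 + 1·12 + 1·13 + 1·6 = 35.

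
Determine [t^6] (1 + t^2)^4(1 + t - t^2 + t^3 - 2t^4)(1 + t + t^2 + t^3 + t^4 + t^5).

9

(1 + t^2)^4 has coefficients 1,0,4,0,6,0,4 for degrees 0…6.
(1 + t - t^2 + t^3 - 2t^4) has coefficients 1,1,-1,1,-2,0,0 for degrees 0…6.
Finally multiplying by (1 + t + t^2 + t^3 + t^4 + t^5), the product of all factors after the first has coefficients 1,2,1,2,0,0,-1 for degrees 0…6.
[t^6] = 1·(-1) + 4·0 + 6·1 + 4·1 = 9.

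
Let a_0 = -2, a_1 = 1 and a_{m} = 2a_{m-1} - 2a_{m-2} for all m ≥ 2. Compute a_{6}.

-24

The ordinary generating function has denominator 1 - 2x + 2x^2.
Iterating the recurrence: a_0,…,a_{6} = -2, 1, 6, 10, 8, -4, -24.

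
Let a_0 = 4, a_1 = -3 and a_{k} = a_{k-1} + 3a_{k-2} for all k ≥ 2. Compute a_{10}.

2619

The ordinary generating function has denominator 1 - t - 3t^2.
Iterating the recurrence: a_0,…,a_{10} = 4, -3, 9, 0, 27, 27, 108, 189, 513, 1080, 2619.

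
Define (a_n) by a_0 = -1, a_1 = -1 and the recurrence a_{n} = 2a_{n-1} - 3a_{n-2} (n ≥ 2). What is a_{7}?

The ordinary generating function has denominator 1 - 2z + 3z^2.
Iterating the recurrence: a_0,…,a_{7} = -1, -1, 1, 5, 7, -1, -23, -43.

-43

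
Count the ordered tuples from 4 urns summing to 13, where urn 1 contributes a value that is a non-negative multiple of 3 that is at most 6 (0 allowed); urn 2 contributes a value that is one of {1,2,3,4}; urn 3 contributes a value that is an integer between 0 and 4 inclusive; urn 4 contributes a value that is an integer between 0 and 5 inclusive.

The generating function for the choices is (1 + x^3 + x^6)·(x + x^2 + x^3 + x^4)·(1 + x + x^2 + x^3 + x^4)·(1 + x + x^2 + x^3 + x^4 + x^5); the count is [x^13].
(1 + x^3 + x^6) has coefficients 1,0,0,1,0,0,1 for degrees 0…6.
(x + x^2 + x^3 + x^4) has coefficients 0,1,1,1,1,0,0,0,0,0,0,0,0,0 for degrees 0…13.
Multiplying by (1 + x + x^2 + x^3 + x^4) gives running coefficients 0,1,2,3,4,4,3,2,1,0,0,0,0,0 for degrees 0…13.
Finally multiplying by (1 + x + x^2 + x^3 + x^4 + x^5), the product of all factors after the first has coefficients 0,1,3,6,10,14,17,18,17,14,10,6,3,1 for degrees 0…13.
[x^13] = 1·1 + 1·10 + 1·18 = 29.

29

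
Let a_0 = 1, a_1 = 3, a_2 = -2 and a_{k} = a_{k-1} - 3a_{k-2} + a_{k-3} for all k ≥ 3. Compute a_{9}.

The ordinary generating function has denominator 1 - q + 3q^2 - q^3.
Iterating the recurrence: a_0,…,a_{9} = 1, 3, -2, -10, -1, 27, 20, -62, -95, 111.

111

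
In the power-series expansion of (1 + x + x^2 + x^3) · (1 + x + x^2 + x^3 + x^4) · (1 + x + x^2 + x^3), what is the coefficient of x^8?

6

(1 + x + x^2 + x^3) has coefficients 1,1,1,1 for degrees 0…3.
(1 + x + x^2 + x^3 + x^4) has coefficients 1,1,1,1,1,0,0,0,0 for degrees 0…8.
Finally multiplying by (1 + x + x^2 + x^3), the product of all factors after the first has coefficients 1,2,3,4,4,3,2,1,0 for degrees 0…8.
[x^8] = 1·0 + 1·1 + 1·2 + 1·3 = 6.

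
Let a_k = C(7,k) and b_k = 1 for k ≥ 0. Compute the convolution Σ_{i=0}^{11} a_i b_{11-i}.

This is [x^11] in the product of the two ordinary generating functions.
Σ = 1·1 + 7·1 + 21·1 + 35·1 + 35·1 + 21·1 + 7·1 + 1·1 + 0·1 + 0·1 + 0·1 + 0·1 = 128.

128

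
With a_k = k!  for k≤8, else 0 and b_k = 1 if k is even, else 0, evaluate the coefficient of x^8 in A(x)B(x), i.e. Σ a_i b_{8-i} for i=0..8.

The convolution is the x^8 coefficient of A(x)B(x).
Σ = 1·1 + 1·0 + 2·1 + 6·0 + 24·1 + 120·0 + 720·1 + 5040·0 + 40320·1 = 41067.

41067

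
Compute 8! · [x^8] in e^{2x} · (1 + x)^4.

95744

The EGF product rule gives c_8 = Σ_{k_1+k_2=8} C(8; k_1,k_2) · ∏ g_i(k_i), where e^{2x} gives (2)^k; (1+x)^4 gives the falling factorial (4)_k.
g_1(k) for k = 0…8: 1, 2, 4, 8, 16, 32, 64, 128, 256.
g_2(k) for k = 0…8: 1, 4, 12, 24, 24, 0, 0, 0, 0.
c_8 = Σ_k C(8,k)·g_1(k)·g_2(8−k) = 70·16·24 + 56·32·24 + 28·64·12 + 8·128·4 + 1·256·1 = 26880 + 43008 + 21504 + 4096 + 256 = 95744.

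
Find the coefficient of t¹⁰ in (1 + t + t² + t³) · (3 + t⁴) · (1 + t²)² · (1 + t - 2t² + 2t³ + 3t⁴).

(1 + t + t² + t³) has coefficients 1,1,1,1 for degrees 0…3.
(3 + t⁴) has coefficients 3,0,0,0,1,0,0,0,0,0,0 for degrees 0…10.
Multiplying by (1 + t²)² gives running coefficients 3,0,6,0,4,0,2,0,1,0,0 for degrees 0…10.
Finally multiplying by (1 + t - 2t² + 2t³ + 3t⁴), the product of all factors after the first has coefficients 3,3,0,12,1,16,12,10,9,5,4 for degrees 0…10.
[t¹⁰] = 1·4 + 1·5 + 1·9 + 1·10 = 28.

28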